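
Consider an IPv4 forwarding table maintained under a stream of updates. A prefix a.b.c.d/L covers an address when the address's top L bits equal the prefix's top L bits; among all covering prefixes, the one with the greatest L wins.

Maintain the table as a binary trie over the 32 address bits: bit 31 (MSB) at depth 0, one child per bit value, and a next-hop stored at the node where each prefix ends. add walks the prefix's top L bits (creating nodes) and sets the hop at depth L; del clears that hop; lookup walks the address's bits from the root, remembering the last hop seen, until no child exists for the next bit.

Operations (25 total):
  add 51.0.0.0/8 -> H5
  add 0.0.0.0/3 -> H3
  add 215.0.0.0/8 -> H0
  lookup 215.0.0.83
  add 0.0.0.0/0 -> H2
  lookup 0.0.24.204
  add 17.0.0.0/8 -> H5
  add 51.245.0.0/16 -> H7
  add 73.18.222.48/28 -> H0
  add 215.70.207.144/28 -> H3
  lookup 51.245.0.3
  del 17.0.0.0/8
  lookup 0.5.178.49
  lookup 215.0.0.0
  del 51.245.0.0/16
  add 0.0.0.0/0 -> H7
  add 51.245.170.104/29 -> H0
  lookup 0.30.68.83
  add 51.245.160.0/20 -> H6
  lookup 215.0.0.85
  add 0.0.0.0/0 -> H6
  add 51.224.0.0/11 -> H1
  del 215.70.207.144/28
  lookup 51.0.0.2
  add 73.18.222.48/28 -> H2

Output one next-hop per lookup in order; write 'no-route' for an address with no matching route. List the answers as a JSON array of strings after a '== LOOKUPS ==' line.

Apply in order:
  add 51.0.0.0/8 -> H5 at depth 8
  add 0.0.0.0/3 -> H3 at depth 3
  add 215.0.0.0/8 -> H0 at depth 8
  Q 215.0.0.83: descend 11010111 ; hops seen [H0] ; pick H0
  add 0.0.0.0/0 -> H2 at depth 0
  Q 0.0.24.204: descend 000 ; hops seen [H2,H3] ; pick H3
  add 17.0.0.0/8 -> H5 at depth 8
  add 51.245.0.0/16 -> H7 at depth 16
  add 73.18.222.48/28 -> H0 at depth 28
  add 215.70.207.144/28 -> H3 at depth 28
  Q 51.245.0.3: descend 0011001111110101 ; hops seen [H2,H5,H7] ; pick H7
  - 17.0.0.0/8 clear@8
  Q 0.5.178.49: descend 000 ; hops seen [H2,H3] ; pick H3
  Q 215.0.0.0: descend 110101110 ; hops seen [H2,H0] ; pick H0
  - 51.245.0.0/16 clear@16
  add 0.0.0.0/0 -> H7 at depth 0
  add 51.245.170.104/29 -> H0 at depth 29
  Q 0.30.68.83: descend 000 ; hops seen [H7,H3] ; pick H3
  add 51.245.160.0/20 -> H6 at depth 20
  Q 215.0.0.85: descend 110101110 ; hops seen [H7,H0] ; pick H0
  add 0.0.0.0/0 -> H6 at depth 0
  add 51.224.0.0/11 -> H1 at depth 11
  - 215.70.207.144/28 clear@28
  Q 51.0.0.2: descend 00110011 ; hops seen [H6,H5] ; pick H5
  add 73.18.222.48/28 -> H2 at depth 28

== LOOKUPS ==
["H0","H3","H7","H3","H0","H3","H0","H5"]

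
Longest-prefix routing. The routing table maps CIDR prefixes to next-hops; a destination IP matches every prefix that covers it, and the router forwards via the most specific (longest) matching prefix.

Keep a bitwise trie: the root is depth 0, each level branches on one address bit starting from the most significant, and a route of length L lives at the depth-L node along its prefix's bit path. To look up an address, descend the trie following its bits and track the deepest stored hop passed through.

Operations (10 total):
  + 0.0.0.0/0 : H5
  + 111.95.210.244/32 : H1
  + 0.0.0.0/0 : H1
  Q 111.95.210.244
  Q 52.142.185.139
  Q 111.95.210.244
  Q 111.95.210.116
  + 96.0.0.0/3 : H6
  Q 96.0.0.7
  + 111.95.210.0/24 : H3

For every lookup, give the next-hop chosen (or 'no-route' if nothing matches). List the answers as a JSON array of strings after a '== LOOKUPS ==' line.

Process each operation:
  add 0.0.0.0/0 -> H5 at depth 0
  add 111.95.210.244/32 -> H1 at depth 32
  add 0.0.0.0/0 -> H1 at depth 0
  lookup 111.95.210.244: bits 01101111010111111101001011110100 walk d0:H1→d1:-→d2:-→d3:-→d4:-→d5:-→d6:-→d7:-→d8:-→d9:-→d10:-→d11:-→d12:-→d13:-→d14:-→d15:-→d16:-→d17:-→d18:-→d19:-→d20:-→d21:-→d22:-→d23:-→d24:-→d25:-→d26:-→d27:-→d28:-→d29:-→d30:-→d31:-→d32:H1 -> H1
  lookup 52.142.185.139: bits 0 walk d0:H1→d1:- -> H1
  lookup 111.95.210.244: bits 01101111010111111101001011110100 walk d0:H1→d1:-→d2:-→d3:-→d4:-→d5:-→d6:-→d7:-→d8:-→d9:-→d10:-→d11:-→d12:-→d13:-→d14:-→d15:-→d16:-→d17:-→d18:-→d19:-→d20:-→d21:-→d22:-→d23:-→d24:-→d25:-→d26:-→d27:-→d28:-→d29:-→d30:-→d31:-→d32:H1 -> H1
  lookup 111.95.210.116: bits 011011110101111111010010 walk d0:H1→d1:-→d2:-→d3:-→d4:-→d5:-→d6:-→d7:-→d8:-→d9:-→d10:-→d11:-→d12:-→d13:-→d14:-→d15:-→d16:-→d17:-→d18:-→d19:-→d20:-→d21:-→d22:-→d23:-→d24:- -> H1
  add 96.0.0.0/3 -> H6 at depth 3
  lookup 96.0.0.7: bits 0110 walk d0:H1→d1:-→d2:-→d3:H6→d4:- -> H6
  add 111.95.210.0/24 -> H3 at depth 24

== LOOKUPS ==
["H1","H1","H1","H1","H6"]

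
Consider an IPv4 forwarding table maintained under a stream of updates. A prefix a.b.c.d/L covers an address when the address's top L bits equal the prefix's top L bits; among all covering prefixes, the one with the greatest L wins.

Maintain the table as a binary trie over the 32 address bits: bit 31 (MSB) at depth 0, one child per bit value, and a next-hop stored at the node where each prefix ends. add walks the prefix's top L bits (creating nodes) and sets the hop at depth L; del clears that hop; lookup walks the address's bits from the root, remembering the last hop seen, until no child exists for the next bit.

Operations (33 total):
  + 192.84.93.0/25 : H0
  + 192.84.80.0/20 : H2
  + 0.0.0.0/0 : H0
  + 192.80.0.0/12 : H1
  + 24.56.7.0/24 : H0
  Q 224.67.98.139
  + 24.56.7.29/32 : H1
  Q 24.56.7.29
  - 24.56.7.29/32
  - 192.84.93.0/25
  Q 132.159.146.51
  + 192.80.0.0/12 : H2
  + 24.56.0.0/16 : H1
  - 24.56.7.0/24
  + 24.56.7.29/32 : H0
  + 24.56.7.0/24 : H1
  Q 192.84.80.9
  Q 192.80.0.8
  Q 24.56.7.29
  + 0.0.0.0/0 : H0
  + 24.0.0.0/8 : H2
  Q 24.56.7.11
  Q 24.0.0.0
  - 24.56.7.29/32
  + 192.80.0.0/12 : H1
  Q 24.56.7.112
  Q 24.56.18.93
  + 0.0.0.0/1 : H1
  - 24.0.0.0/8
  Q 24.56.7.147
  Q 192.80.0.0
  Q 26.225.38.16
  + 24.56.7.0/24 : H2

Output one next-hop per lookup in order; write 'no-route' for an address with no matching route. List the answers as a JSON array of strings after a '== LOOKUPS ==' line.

Apply in order:
  + 192.84.93.0/25 (H0) depth=25
  + 192.84.80.0/20 (H2) depth=20
  + 0.0.0.0/0 (H0) depth=0
  + 192.80.0.0/12 (H1) depth=12
  + 24.56.7.0/24 (H0) depth=24
  Q 224.67.98.139: descend 11 ; hops seen [H0] ; pick H0
  + 24.56.7.29/32 (H1) depth=32
  Q 24.56.7.29: descend 00011000001110000000011100011101 ; hops seen [H0,H0,H1] ; pick H1
  - 24.56.7.29/32 clear@32
  - 192.84.93.0/25 clear@25
  Q 132.159.146.51: descend 1 ; hops seen [H0] ; pick H0
  + 192.80.0.0/12 (H2) depth=12
  + 24.56.0.0/16 (H1) depth=16
  - 24.56.7.0/24 clear@24
  + 24.56.7.29/32 (H0) depth=32
  + 24.56.7.0/24 (H1) depth=24
  Q 192.84.80.9: descend 11000000010101000101 ; hops seen [H0,H2,H2] ; pick H2
  Q 192.80.0.8: descend 1100000001010 ; hops seen [H0,H2] ; pick H2
  Q 24.56.7.29: descend 00011000001110000000011100011101 ; hops seen [H0,H1,H1,H0] ; pick H0
  + 0.0.0.0/0 (H0) depth=0
  + 24.0.0.0/8 (H2) depth=8
  Q 24.56.7.11: descend 000110000011100000000111000 ; hops seen [H0,H2,H1,H1] ; pick H1
  Q 24.0.0.0: descend 0001100000 ; hops seen [H0,H2] ; pick H2
  - 24.56.7.29/32 clear@32
  + 192.80.0.0/12 (H1) depth=12
  Q 24.56.7.112: descend 0001100000111000000001110 ; hops seen [H0,H2,H1,H1] ; pick H1
  Q 24.56.18.93: descend 0001100000111000000 ; hops seen [H0,H2,H1] ; pick H1
  + 0.0.0.0/1 (H1) depth=1
  - 24.0.0.0/8 clear@8
  Q 24.56.7.147: descend 000110000011100000000111 ; hops seen [H0,H1,H1,H1] ; pick H1
  Q 192.80.0.0: descend 1100000001010 ; hops seen [H0,H1] ; pick H1
  Q 26.225.38.16: descend 000110 ; hops seen [H0,H1] ; pick H1
  + 24.56.7.0/24 (H2) depth=24

== LOOKUPS ==
["H0","H1","H0","H2","H2","H0","H1","H2","H1","H1","H1","H1","H1"]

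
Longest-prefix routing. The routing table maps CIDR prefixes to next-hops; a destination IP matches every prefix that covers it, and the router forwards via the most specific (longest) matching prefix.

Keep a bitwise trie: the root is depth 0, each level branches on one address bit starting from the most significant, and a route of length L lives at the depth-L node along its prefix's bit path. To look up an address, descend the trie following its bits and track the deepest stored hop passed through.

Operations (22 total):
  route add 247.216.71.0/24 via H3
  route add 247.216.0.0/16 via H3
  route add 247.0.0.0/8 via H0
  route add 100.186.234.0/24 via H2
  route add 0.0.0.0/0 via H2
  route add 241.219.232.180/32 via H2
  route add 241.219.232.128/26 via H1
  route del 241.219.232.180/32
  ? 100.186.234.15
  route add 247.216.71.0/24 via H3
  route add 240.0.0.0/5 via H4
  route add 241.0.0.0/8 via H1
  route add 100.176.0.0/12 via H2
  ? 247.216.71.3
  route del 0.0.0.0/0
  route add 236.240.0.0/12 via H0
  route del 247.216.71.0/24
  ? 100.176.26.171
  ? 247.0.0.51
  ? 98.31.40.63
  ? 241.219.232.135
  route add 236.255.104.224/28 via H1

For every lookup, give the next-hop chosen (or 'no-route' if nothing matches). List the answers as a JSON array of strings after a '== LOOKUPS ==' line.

Process each operation:
  + 247.216.71.0/24 (H3) depth=24
  + 247.216.0.0/16 (H3) depth=16
  + 247.0.0.0/8 (H0) depth=8
  + 100.186.234.0/24 (H2) depth=24
  + 0.0.0.0/0 (H2) depth=0
  + 241.219.232.180/32 (H2) depth=32
  + 241.219.232.128/26 (H1) depth=26
  del 241.219.232.180/32 (clear depth 32)
  Q 100.186.234.15: descend 011001001011101011101010 ; hops seen [H2,H2] ; pick H2
  + 247.216.71.0/24 (H3) depth=24
  + 240.0.0.0/5 (H4) depth=5
  + 241.0.0.0/8 (H1) depth=8
  + 100.176.0.0/12 (H2) depth=12
  Q 247.216.71.3: descend 111101111101100001000111 ; hops seen [H2,H4,H0,H3,H3] ; pick H3
  del 0.0.0.0/0 (clear depth 0)
  + 236.240.0.0/12 (H0) depth=12
  del 247.216.71.0/24 (clear depth 24)
  Q 100.176.26.171: descend 011001001011 ; hops seen [H2] ; pick H2
  Q 247.0.0.51: descend 11110111 ; hops seen [H4,H0] ; pick H0
  Q 98.31.40.63: descend 01100 ; hops seen [∅] ; pick no-route
  Q 241.219.232.135: descend 11110001110110111110100010 ; hops seen [H4,H1,H1] ; pick H1
  + 236.255.104.224/28 (H1) depth=28

== LOOKUPS ==
["H2","H3","H2","H0","no-route","H1"]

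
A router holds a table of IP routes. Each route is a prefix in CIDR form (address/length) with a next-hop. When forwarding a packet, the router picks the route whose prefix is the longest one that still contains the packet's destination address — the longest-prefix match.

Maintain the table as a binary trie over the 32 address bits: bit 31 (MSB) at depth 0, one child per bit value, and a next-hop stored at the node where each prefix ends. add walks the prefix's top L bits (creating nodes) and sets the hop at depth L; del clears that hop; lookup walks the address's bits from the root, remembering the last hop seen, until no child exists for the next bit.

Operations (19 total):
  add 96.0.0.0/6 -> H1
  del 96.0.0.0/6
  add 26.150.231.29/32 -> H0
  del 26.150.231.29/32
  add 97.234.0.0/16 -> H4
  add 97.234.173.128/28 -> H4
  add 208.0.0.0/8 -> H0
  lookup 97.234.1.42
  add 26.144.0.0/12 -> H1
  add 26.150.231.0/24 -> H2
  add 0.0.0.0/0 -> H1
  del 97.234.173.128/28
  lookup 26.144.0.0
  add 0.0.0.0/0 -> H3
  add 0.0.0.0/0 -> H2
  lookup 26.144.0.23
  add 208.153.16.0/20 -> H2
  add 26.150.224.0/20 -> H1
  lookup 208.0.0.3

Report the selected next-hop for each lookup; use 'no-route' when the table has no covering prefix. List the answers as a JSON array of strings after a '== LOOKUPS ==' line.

Apply in order:
  add 96.0.0.0/6 -> H1 at depth 6
  - 96.0.0.0/6 clear@6
  add 26.150.231.29/32 -> H0 at depth 32
  - 26.150.231.29/32 clear@32
  add 97.234.0.0/16 -> H4 at depth 16
  add 97.234.173.128/28 -> H4 at depth 28
  add 208.0.0.0/8 -> H0 at depth 8
  lookup 97.234.1.42: bits 0110000111101010 walk d0:-→d1:-→d2:-→d3:-→d4:-→d5:-→d6:-→d7:-→d8:-→d9:-→d10:-→d11:-→d12:-→d13:-→d14:-→d15:-→d16:H4 -> H4
  add 26.144.0.0/12 -> H1 at depth 12
  add 26.150.231.0/24 -> H2 at depth 24
  add 0.0.0.0/0 -> H1 at depth 0
  - 97.234.173.128/28 clear@28
  lookup 26.144.0.0: bits 0001101010010 walk d0:H1→d1:-→d2:-→d3:-→d4:-→d5:-→d6:-→d7:-→d8:-→d9:-→d10:-→d11:-→d12:H1→d13:- -> H1
  add 0.0.0.0/0 -> H3 at depth 0
  add 0.0.0.0/0 -> H2 at depth 0
  lookup 26.144.0.23: bits 0001101010010 walk d0:H2→d1:-→d2:-→d3:-→d4:-→d5:-→d6:-→d7:-→d8:-→d9:-→d10:-→d11:-→d12:H1→d13:- -> H1
  add 208.153.16.0/20 -> H2 at depth 20
  add 26.150.224.0/20 -> H1 at depth 20
  lookup 208.0.0.3: bits 11010000 walk d0:H2→d1:-→d2:-→d3:-→d4:-→d5:-→d6:-→d7:-→d8:H0 -> H0

== LOOKUPS ==
["H4","H1","H1","H0"]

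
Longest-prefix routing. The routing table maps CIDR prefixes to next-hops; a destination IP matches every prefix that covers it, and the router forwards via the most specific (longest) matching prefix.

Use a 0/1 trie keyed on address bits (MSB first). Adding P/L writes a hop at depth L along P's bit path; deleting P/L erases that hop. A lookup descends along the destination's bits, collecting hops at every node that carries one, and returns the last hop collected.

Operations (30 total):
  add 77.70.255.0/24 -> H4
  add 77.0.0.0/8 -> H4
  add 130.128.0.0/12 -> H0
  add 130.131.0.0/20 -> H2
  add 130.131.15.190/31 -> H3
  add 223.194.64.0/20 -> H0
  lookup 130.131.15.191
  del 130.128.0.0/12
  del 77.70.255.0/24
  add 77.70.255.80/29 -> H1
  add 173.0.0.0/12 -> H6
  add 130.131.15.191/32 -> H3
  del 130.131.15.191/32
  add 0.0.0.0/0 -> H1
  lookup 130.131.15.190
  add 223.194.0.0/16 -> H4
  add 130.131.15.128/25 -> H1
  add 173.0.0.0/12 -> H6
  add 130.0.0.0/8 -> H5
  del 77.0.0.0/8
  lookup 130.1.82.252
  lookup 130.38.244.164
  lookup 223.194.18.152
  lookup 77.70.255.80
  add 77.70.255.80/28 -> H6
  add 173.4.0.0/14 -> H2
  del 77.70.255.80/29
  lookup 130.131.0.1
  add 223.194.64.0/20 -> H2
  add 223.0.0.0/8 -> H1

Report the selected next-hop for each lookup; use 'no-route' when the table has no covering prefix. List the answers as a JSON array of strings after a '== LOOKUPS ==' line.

Process each operation:
  + 77.70.255.0/24 (H4) depth=24
  + 77.0.0.0/8 (H4) depth=8
  + 130.128.0.0/12 (H0) depth=12
  + 130.131.0.0/20 (H2) depth=20
  + 130.131.15.190/31 (H3) depth=31
  + 223.194.64.0/20 (H0) depth=20
  ? 130.131.15.191  path d0:-→d1:-→d2:-→d3:-→d4:-→d5:-→d6:-→d7:-→d8:-→d9:-→d10:-→d11:-→d12:H0→d13:-→d14:-→d15:-→d16:-→d17:-→d18:-→d19:-→d20:H2→d21:-→d22:-→d23:-→d24:-→d25:-→d26:-→d27:-→d28:-→d29:-→d30:-→d31:H3  best=H3
  del 130.128.0.0/12 (clear depth 12)
  del 77.70.255.0/24 (clear depth 24)
  + 77.70.255.80/29 (H1) depth=29
  + 173.0.0.0/12 (H6) depth=12
  + 130.131.15.191/32 (H3) depth=32
  del 130.131.15.191/32 (clear depth 32)
  + 0.0.0.0/0 (H1) depth=0
  ? 130.131.15.190  path d0:H1→d1:-→d2:-→d3:-→d4:-→d5:-→d6:-→d7:-→d8:-→d9:-→d10:-→d11:-→d12:-→d13:-→d14:-→d15:-→d16:-→d17:-→d18:-→d19:-→d20:H2→d21:-→d22:-→d23:-→d24:-→d25:-→d26:-→d27:-→d28:-→d29:-→d30:-→d31:H3  best=H3
  + 223.194.0.0/16 (H4) depth=16
  + 130.131.15.128/25 (H1) depth=25
  + 173.0.0.0/12 (H6) depth=12
  + 130.0.0.0/8 (H5) depth=8
  del 77.0.0.0/8 (clear depth 8)
  ? 130.1.82.252  path d0:H1→d1:-→d2:-→d3:-→d4:-→d5:-→d6:-→d7:-→d8:H5  best=H5
  ? 130.38.244.164  path d0:H1→d1:-→d2:-→d3:-→d4:-→d5:-→d6:-→d7:-→d8:H5  best=H5
  ? 223.194.18.152  path d0:H1→d1:-→d2:-→d3:-→d4:-→d5:-→d6:-→d7:-→d8:-→d9:-→d10:-→d11:-→d12:-→d13:-→d14:-→d15:-→d16:H4→d17:-  best=H4
  ? 77.70.255.80  path d0:H1→d1:-→d2:-→d3:-→d4:-→d5:-→d6:-→d7:-→d8:-→d9:-→d10:-→d11:-→d12:-→d13:-→d14:-→d15:-→d16:-→d17:-→d18:-→d19:-→d20:-→d21:-→d22:-→d23:-→d24:-→d25:-→d26:-→d27:-→d28:-→d29:H1  best=H1
  + 77.70.255.80/28 (H6) depth=28
  + 173.4.0.0/14 (H2) depth=14
  del 77.70.255.80/29 (clear depth 29)
  ? 130.131.0.1  path d0:H1→d1:-→d2:-→d3:-→d4:-→d5:-→d6:-→d7:-→d8:H5→d9:-→d10:-→d11:-→d12:-→d13:-→d14:-→d15:-→d16:-→d17:-→d18:-→d19:-→d20:H2  best=H2
  + 223.194.64.0/20 (H2) depth=20
  + 223.0.0.0/8 (H1) depth=8

== LOOKUPS ==
["H3","H3","H5","H5","H4","H1","H2"]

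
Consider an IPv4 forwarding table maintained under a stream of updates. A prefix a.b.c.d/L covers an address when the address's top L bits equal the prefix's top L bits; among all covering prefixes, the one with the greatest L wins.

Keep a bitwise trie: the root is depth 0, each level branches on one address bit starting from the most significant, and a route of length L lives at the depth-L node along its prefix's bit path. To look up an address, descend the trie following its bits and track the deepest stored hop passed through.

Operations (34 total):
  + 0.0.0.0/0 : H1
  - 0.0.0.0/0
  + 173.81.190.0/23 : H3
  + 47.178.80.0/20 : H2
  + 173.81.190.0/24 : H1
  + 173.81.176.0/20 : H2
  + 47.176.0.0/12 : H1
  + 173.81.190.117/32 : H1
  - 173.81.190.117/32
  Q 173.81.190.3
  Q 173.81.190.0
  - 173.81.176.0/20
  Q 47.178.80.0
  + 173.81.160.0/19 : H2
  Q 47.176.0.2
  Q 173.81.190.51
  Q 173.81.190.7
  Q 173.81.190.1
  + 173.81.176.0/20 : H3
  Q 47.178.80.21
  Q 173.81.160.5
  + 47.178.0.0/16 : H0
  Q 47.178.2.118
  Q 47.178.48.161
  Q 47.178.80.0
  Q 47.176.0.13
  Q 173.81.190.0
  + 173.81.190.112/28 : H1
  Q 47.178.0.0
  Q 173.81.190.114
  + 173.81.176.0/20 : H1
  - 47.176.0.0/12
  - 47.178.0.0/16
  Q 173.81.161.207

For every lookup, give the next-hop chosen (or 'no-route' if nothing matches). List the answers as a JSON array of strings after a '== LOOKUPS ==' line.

Apply in order:
  add 0.0.0.0/0 -> H1 at depth 0
  del 0.0.0.0/0 (clear depth 0)
  add 173.81.190.0/23 -> H3 at depth 23
  add 47.178.80.0/20 -> H2 at depth 20
  add 173.81.190.0/24 -> H1 at depth 24
  add 173.81.176.0/20 -> H2 at depth 20
  add 47.176.0.0/12 -> H1 at depth 12
  add 173.81.190.117/32 -> H1 at depth 32
  del 173.81.190.117/32 (clear depth 32)
  Q 173.81.190.3: descend 1010110101010001101111100 ; hops seen [H2,H3,H1] ; pick H1
  Q 173.81.190.0: descend 1010110101010001101111100 ; hops seen [H2,H3,H1] ; pick H1
  del 173.81.176.0/20 (clear depth 20)
  Q 47.178.80.0: descend 00101111101100100101 ; hops seen [H1,H2] ; pick H2
  add 173.81.160.0/19 -> H2 at depth 19
  Q 47.176.0.2: descend 00101111101100 ; hops seen [H1] ; pick H1
  Q 173.81.190.51: descend 1010110101010001101111100 ; hops seen [H2,H3,H1] ; pick H1
  Q 173.81.190.7: descend 1010110101010001101111100 ; hops seen [H2,H3,H1] ; pick H1
  Q 173.81.190.1: descend 1010110101010001101111100 ; hops seen [H2,H3,H1] ; pick H1
  add 173.81.176.0/20 -> H3 at depth 20
  Q 47.178.80.21: descend 00101111101100100101 ; hops seen [H1,H2] ; pick H2
  Q 173.81.160.5: descend 1010110101010001101 ; hops seen [H2] ; pick H2
  add 47.178.0.0/16 -> H0 at depth 16
  Q 47.178.2.118: descend 00101111101100100 ; hops seen [H1,H0] ; pick H0
  Q 47.178.48.161: descend 00101111101100100 ; hops seen [H1,H0] ; pick H0
  Q 47.178.80.0: descend 00101111101100100101 ; hops seen [H1,H0,H2] ; pick H2
  Q 47.176.0.13: descend 00101111101100 ; hops seen [H1] ; pick H1
  Q 173.81.190.0: descend 1010110101010001101111100 ; hops seen [H2,H3,H3,H1] ; pick H1
  add 173.81.190.112/28 -> H1 at depth 28
  Q 47.178.0.0: descend 00101111101100100 ; hops seen [H1,H0] ; pick H0
  Q 173.81.190.114: descend 10101101010100011011111001110 ; hops seen [H2,H3,H3,H1,H1] ; pick H1
  add 173.81.176.0/20 -> H1 at depth 20
  del 47.176.0.0/12 (clear depth 12)
  del 47.178.0.0/16 (clear depth 16)
  Q 173.81.161.207: descend 1010110101010001101 ; hops seen [H2] ; pick H2

== LOOKUPS ==
["H1","H1","H2","H1","H1","H1","H1","H2","H2","H0","H0","H2","H1","H1","H0","H1","H2"]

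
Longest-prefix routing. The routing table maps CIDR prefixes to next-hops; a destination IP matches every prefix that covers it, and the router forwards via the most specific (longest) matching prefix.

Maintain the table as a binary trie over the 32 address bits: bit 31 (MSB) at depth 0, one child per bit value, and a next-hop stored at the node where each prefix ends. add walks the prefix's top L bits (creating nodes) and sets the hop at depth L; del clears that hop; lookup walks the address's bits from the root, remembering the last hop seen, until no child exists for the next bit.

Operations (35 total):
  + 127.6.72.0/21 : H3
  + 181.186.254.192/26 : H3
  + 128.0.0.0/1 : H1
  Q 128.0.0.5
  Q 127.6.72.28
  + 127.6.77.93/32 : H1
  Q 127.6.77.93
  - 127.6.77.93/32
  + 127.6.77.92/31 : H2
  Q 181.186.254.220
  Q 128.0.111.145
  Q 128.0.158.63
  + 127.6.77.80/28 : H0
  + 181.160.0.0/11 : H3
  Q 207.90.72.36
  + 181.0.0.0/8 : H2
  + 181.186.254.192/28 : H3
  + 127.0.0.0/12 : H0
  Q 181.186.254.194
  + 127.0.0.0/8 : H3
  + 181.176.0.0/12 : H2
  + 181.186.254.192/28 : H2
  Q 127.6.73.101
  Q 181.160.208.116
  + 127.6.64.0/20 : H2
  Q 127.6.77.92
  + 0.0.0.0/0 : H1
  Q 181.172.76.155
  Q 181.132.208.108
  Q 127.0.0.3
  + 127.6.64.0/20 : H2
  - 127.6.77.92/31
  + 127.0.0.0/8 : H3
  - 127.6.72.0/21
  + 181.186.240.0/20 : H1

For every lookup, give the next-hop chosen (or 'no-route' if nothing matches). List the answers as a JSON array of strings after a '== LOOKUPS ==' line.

Apply in order:
  + 127.6.72.0/21 (H3) depth=21
  + 181.186.254.192/26 (H3) depth=26
  + 128.0.0.0/1 (H1) depth=1
  Q 128.0.0.5: descend 10 ; hops seen [H1] ; pick H1
  Q 127.6.72.28: descend 011111110000011001001 ; hops seen [H3] ; pick H3
  + 127.6.77.93/32 (H1) depth=32
  Q 127.6.77.93: descend 01111111000001100100110101011101 ; hops seen [H3,H1] ; pick H1
  del 127.6.77.93/32 (clear depth 32)
  + 127.6.77.92/31 (H2) depth=31
  Q 181.186.254.220: descend 10110101101110101111111011 ; hops seen [H1,H3] ; pick H3
  Q 128.0.111.145: descend 10 ; hops seen [H1] ; pick H1
  Q 128.0.158.63: descend 10 ; hops seen [H1] ; pick H1
  + 127.6.77.80/28 (H0) depth=28
  + 181.160.0.0/11 (H3) depth=11
  Q 207.90.72.36: descend 1 ; hops seen [H1] ; pick H1
  + 181.0.0.0/8 (H2) depth=8
  + 181.186.254.192/28 (H3) depth=28
  + 127.0.0.0/12 (H0) depth=12
  Q 181.186.254.194: descend 1011010110111010111111101100 ; hops seen [H1,H2,H3,H3,H3] ; pick H3
  + 127.0.0.0/8 (H3) depth=8
  + 181.176.0.0/12 (H2) depth=12
  + 181.186.254.192/28 (H2) depth=28
  Q 127.6.73.101: descend 011111110000011001001 ; hops seen [H3,H0,H3] ; pick H3
  Q 181.160.208.116: descend 10110101101 ; hops seen [H1,H2,H3] ; pick H3
  + 127.6.64.0/20 (H2) depth=20
  Q 127.6.77.92: descend 0111111100000110010011010101110 ; hops seen [H3,H0,H2,H3,H0,H2] ; pick H2
  + 0.0.0.0/0 (H1) depth=0
  Q 181.172.76.155: descend 10110101101 ; hops seen [H1,H1,H2,H3] ; pick H3
  Q 181.132.208.108: descend 1011010110 ; hops seen [H1,H1,H2] ; pick H2
  Q 127.0.0.3: descend 0111111100000 ; hops seen [H1,H3,H0] ; pick H0
  + 127.6.64.0/20 (H2) depth=20
  del 127.6.77.92/31 (clear depth 31)
  + 127.0.0.0/8 (H3) depth=8
  del 127.6.72.0/21 (clear depth 21)
  + 181.186.240.0/20 (H1) depth=20

== LOOKUPS ==
["H1","H3","H1","H3","H1","H1","H1","H3","H3","H3","H2","H3","H2","H0"]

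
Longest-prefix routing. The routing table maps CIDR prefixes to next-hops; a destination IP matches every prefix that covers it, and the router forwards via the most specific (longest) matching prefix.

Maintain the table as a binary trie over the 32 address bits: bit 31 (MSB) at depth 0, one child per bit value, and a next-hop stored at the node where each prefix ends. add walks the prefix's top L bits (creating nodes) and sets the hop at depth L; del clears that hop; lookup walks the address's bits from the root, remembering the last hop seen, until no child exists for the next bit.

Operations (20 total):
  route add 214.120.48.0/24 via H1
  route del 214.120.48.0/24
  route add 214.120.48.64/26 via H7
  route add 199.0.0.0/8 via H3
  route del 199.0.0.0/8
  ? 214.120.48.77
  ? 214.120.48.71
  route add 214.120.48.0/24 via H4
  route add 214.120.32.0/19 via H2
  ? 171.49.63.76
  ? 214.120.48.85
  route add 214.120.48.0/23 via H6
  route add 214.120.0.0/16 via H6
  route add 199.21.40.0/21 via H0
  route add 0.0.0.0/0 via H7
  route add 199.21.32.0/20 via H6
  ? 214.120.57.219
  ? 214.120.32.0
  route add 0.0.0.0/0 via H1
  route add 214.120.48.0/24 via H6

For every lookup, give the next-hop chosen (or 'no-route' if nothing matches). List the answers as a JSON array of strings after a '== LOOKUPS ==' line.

Apply in order:
  + 214.120.48.0/24 (H1) depth=24
  - 214.120.48.0/24 clear@24
  + 214.120.48.64/26 (H7) depth=26
  + 199.0.0.0/8 (H3) depth=8
  - 199.0.0.0/8 clear@8
  lookup 214.120.48.77: bits 11010110011110000011000001 walk d0:-→d1:-→d2:-→d3:-→d4:-→d5:-→d6:-→d7:-→d8:-→d9:-→d10:-→d11:-→d12:-→d13:-→d14:-→d15:-→d16:-→d17:-→d18:-→d19:-→d20:-→d21:-→d22:-→d23:-→d24:-→d25:-→d26:H7 -> H7
  lookup 214.120.48.71: bits 11010110011110000011000001 walk d0:-→d1:-→d2:-→d3:-→d4:-→d5:-→d6:-→d7:-→d8:-→d9:-→d10:-→d11:-→d12:-→d13:-→d14:-→d15:-→d16:-→d17:-→d18:-→d19:-→d20:-→d21:-→d22:-→d23:-→d24:-→d25:-→d26:H7 -> H7
  + 214.120.48.0/24 (H4) depth=24
  + 214.120.32.0/19 (H2) depth=19
  lookup 171.49.63.76: bits 1 walk d0:-→d1:- -> no-route
  lookup 214.120.48.85: bits 11010110011110000011000001 walk d0:-→d1:-→d2:-→d3:-→d4:-→d5:-→d6:-→d7:-→d8:-→d9:-→d10:-→d11:-→d12:-→d13:-→d14:-→d15:-→d16:-→d17:-→d18:-→d19:H2→d20:-→d21:-→d22:-→d23:-→d24:H4→d25:-→d26:H7 -> H7
  + 214.120.48.0/23 (H6) depth=23
  + 214.120.0.0/16 (H6) depth=16
  + 199.21.40.0/21 (H0) depth=21
  + 0.0.0.0/0 (H7) depth=0
  + 199.21.32.0/20 (H6) depth=20
  lookup 214.120.57.219: bits 11010110011110000011 walk d0:H7→d1:-→d2:-→d3:-→d4:-→d5:-→d6:-→d7:-→d8:-→d9:-→d10:-→d11:-→d12:-→d13:-→d14:-→d15:-→d16:H6→d17:-→d18:-→d19:H2→d20:- -> H2
  lookup 214.120.32.0: bits 1101011001111000001 walk d0:H7→d1:-→d2:-→d3:-→d4:-→d5:-→d6:-→d7:-→d8:-→d9:-→d10:-→d11:-→d12:-→d13:-→d14:-→d15:-→d16:H6→d17:-→d18:-→d19:H2 -> H2
  + 0.0.0.0/0 (H1) depth=0
  + 214.120.48.0/24 (H6) depth=24

== LOOKUPS ==
["H7","H7","no-route","H7","H2","H2"]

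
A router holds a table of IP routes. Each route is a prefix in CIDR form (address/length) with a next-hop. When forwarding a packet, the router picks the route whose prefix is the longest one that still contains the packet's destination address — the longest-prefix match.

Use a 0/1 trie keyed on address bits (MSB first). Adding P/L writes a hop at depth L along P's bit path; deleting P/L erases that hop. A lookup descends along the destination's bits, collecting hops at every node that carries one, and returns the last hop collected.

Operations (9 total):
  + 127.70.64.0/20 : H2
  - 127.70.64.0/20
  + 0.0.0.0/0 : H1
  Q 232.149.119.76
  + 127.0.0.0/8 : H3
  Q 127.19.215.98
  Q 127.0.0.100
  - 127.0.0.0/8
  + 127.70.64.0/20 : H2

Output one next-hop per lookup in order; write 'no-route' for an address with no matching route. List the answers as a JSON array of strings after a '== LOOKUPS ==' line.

Process each operation:
  + 127.70.64.0/20 (H2) depth=20
  del 127.70.64.0/20 (clear depth 20)
  + 0.0.0.0/0 (H1) depth=0
  lookup 232.149.119.76: bits ε walk d0:H1 -> H1
  + 127.0.0.0/8 (H3) depth=8
  lookup 127.19.215.98: bits 011111110 walk d0:H1→d1:-→d2:-→d3:-→d4:-→d5:-→d6:-→d7:-→d8:H3→d9:- -> H3
  lookup 127.0.0.100: bits 011111110 walk d0:H1→d1:-→d2:-→d3:-→d4:-→d5:-→d6:-→d7:-→d8:H3→d9:- -> H3
  del 127.0.0.0/8 (clear depth 8)
  + 127.70.64.0/20 (H2) depth=20

== LOOKUPS ==
["H1","H3","H3"]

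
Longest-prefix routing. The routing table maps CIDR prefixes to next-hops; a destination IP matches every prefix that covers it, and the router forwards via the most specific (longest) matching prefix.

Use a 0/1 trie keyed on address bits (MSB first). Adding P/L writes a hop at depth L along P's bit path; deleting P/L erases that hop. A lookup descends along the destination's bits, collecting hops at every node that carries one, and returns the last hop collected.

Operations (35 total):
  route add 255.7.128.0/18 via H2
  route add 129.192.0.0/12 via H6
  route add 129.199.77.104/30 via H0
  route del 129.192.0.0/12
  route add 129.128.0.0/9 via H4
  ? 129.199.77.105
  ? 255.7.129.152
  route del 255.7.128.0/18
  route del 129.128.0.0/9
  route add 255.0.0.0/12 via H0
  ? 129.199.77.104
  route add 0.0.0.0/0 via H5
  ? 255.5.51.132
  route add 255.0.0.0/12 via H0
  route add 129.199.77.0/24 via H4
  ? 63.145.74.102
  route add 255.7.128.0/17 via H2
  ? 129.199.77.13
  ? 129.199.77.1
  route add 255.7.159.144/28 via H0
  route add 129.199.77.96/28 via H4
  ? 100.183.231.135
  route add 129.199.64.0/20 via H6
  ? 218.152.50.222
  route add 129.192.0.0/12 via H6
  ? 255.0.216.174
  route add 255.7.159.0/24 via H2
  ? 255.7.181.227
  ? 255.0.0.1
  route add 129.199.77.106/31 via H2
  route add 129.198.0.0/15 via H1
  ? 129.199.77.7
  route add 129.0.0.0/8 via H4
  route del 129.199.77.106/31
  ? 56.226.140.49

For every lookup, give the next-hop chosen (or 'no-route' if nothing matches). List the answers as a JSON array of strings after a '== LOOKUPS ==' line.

Apply in order:
  add 255.7.128.0/18 -> H2 at depth 18
  add 129.192.0.0/12 -> H6 at depth 12
  add 129.199.77.104/30 -> H0 at depth 30
  - 129.192.0.0/12 clear@12
  add 129.128.0.0/9 -> H4 at depth 9
  Q 129.199.77.105: descend 100000011100011101001101011010 ; hops seen [H4,H0] ; pick H0
  Q 255.7.129.152: descend 111111110000011110 ; hops seen [H2] ; pick H2
  - 255.7.128.0/18 clear@18
  - 129.128.0.0/9 clear@9
  add 255.0.0.0/12 -> H0 at depth 12
  Q 129.199.77.104: descend 100000011100011101001101011010 ; hops seen [H0] ; pick H0
  add 0.0.0.0/0 -> H5 at depth 0
  Q 255.5.51.132: descend 11111111000001 ; hops seen [H5,H0] ; pick H0
  add 255.0.0.0/12 -> H0 at depth 12
  add 129.199.77.0/24 -> H4 at depth 24
  Q 63.145.74.102: descend ε ; hops seen [H5] ; pick H5
  add 255.7.128.0/17 -> H2 at depth 17
  Q 129.199.77.13: descend 1000000111000111010011010 ; hops seen [H5,H4] ; pick H4
  Q 129.199.77.1: descend 1000000111000111010011010 ; hops seen [H5,H4] ; pick H4
  add 255.7.159.144/28 -> H0 at depth 28
  add 129.199.77.96/28 -> H4 at depth 28
  Q 100.183.231.135: descend ε ; hops seen [H5] ; pick H5
  add 129.199.64.0/20 -> H6 at depth 20
  Q 218.152.50.222: descend 11 ; hops seen [H5] ; pick H5
  add 129.192.0.0/12 -> H6 at depth 12
  Q 255.0.216.174: descend 1111111100000 ; hops seen [H5,H0] ; pick H0
  add 255.7.159.0/24 -> H2 at depth 24
  Q 255.7.181.227: descend 111111110000011110 ; hops seen [H5,H0,H2] ; pick H2
  Q 255.0.0.1: descend 1111111100000 ; hops seen [H5,H0] ; pick H0
  add 129.199.77.106/31 -> H2 at depth 31
  add 129.198.0.0/15 -> H1 at depth 15
  Q 129.199.77.7: descend 1000000111000111010011010 ; hops seen [H5,H6,H1,H6,H4] ; pick H4
  add 129.0.0.0/8 -> H4 at depth 8
  - 129.199.77.106/31 clear@31
  Q 56.226.140.49: descend ε ; hops seen [H5] ; pick H5

== LOOKUPS ==
["H0","H2","H0","H0","H5","H4","H4","H5","H5","H0","H2","H0","H4","H5"]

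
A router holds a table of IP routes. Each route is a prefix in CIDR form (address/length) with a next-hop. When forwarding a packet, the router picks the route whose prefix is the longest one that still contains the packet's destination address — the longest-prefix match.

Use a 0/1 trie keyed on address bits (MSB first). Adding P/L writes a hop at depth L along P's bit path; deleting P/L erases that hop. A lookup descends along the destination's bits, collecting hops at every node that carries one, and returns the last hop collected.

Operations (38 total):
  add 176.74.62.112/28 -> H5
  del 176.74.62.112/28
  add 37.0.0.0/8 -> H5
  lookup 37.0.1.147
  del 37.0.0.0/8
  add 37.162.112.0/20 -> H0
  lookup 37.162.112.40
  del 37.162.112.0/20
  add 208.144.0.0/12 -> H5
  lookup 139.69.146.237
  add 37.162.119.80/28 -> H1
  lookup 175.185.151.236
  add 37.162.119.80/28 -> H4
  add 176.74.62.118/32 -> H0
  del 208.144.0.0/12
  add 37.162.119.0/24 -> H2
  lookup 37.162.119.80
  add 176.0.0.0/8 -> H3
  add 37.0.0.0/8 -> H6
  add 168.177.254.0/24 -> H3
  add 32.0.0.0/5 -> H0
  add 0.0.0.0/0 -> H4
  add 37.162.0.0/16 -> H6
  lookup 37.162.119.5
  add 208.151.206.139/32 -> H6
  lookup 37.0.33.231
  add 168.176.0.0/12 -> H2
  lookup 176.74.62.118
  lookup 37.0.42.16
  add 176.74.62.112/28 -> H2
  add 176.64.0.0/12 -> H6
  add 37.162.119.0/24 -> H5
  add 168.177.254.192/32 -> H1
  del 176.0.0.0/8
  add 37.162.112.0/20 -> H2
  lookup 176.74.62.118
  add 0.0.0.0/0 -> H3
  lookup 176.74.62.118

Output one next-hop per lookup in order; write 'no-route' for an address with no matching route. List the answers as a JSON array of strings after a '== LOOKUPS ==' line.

Trace:
  + 176.74.62.112/28 (H5) depth=28
  del 176.74.62.112/28 (clear depth 28)
  + 37.0.0.0/8 (H5) depth=8
  lookup 37.0.1.147: bits 00100101 walk d0:-→d1:-→d2:-→d3:-→d4:-→d5:-→d6:-→d7:-→d8:H5 -> H5
  del 37.0.0.0/8 (clear depth 8)
  + 37.162.112.0/20 (H0) depth=20
  lookup 37.162.112.40: bits 00100101101000100111 walk d0:-→d1:-→d2:-→d3:-→d4:-→d5:-→d6:-→d7:-→d8:-→d9:-→d10:-→d11:-→d12:-→d13:-→d14:-→d15:-→d16:-→d17:-→d18:-→d19:-→d20:H0 -> H0
  del 37.162.112.0/20 (clear depth 20)
  + 208.144.0.0/12 (H5) depth=12
  lookup 139.69.146.237: bits 10 walk d0:-→d1:-→d2:- -> no-route
  + 37.162.119.80/28 (H1) depth=28
  lookup 175.185.151.236: bits 101 walk d0:-→d1:-→d2:-→d3:- -> no-route
  + 37.162.119.80/28 (H4) depth=28
  + 176.74.62.118/32 (H0) depth=32
  del 208.144.0.0/12 (clear depth 12)
  + 37.162.119.0/24 (H2) depth=24
  lookup 37.162.119.80: bits 0010010110100010011101110101 walk d0:-→d1:-→d2:-→d3:-→d4:-→d5:-→d6:-→d7:-→d8:-→d9:-→d10:-→d11:-→d12:-→d13:-→d14:-→d15:-→d16:-→d17:-→d18:-→d19:-→d20:-→d21:-→d22:-→d23:-→d24:H2→d25:-→d26:-→d27:-→d28:H4 -> H4
  + 176.0.0.0/8 (H3) depth=8
  + 37.0.0.0/8 (H6) depth=8
  + 168.177.254.0/24 (H3) depth=24
  + 32.0.0.0/5 (H0) depth=5
  + 0.0.0.0/0 (H4) depth=0
  + 37.162.0.0/16 (H6) depth=16
  lookup 37.162.119.5: bits 0010010110100010011101110 walk d0:H4→d1:-→d2:-→d3:-→d4:-→d5:H0→d6:-→d7:-→d8:H6→d9:-→d10:-→d11:-→d12:-→d13:-→d14:-→d15:-→d16:H6→d17:-→d18:-→d19:-→d20:-→d21:-→d22:-→d23:-→d24:H2→d25:- -> H2
  + 208.151.206.139/32 (H6) depth=32
  lookup 37.0.33.231: bits 00100101 walk d0:H4→d1:-→d2:-→d3:-→d4:-→d5:H0→d6:-→d7:-→d8:H6 -> H6
  + 168.176.0.0/12 (H2) depth=12
  lookup 176.74.62.118: bits 10110000010010100011111001110110 walk d0:H4→d1:-→d2:-→d3:-→d4:-→d5:-→d6:-→d7:-→d8:H3→d9:-→d10:-→d11:-→d12:-→d13:-→d14:-→d15:-→d16:-→d17:-→d18:-→d19:-→d20:-→d21:-→d22:-→d23:-→d24:-→d25:-→d26:-→d27:-→d28:-→d29:-→d30:-→d31:-→d32:H0 -> H0
  lookup 37.0.42.16: bits 00100101 walk d0:H4→d1:-→d2:-→d3:-→d4:-→d5:H0→d6:-→d7:-→d8:H6 -> H6
  + 176.74.62.112/28 (H2) depth=28
  + 176.64.0.0/12 (H6) depth=12
  + 37.162.119.0/24 (H5) depth=24
  + 168.177.254.192/32 (H1) depth=32
  del 176.0.0.0/8 (clear depth 8)
  + 37.162.112.0/20 (H2) depth=20
  lookup 176.74.62.118: bits 10110000010010100011111001110110 walk d0:H4→d1:-→d2:-→d3:-→d4:-→d5:-→d6:-→d7:-→d8:-→d9:-→d10:-→d11:-→d12:H6→d13:-→d14:-→d15:-→d16:-→d17:-→d18:-→d19:-→d20:-→d21:-→d22:-→d23:-→d24:-→d25:-→d26:-→d27:-→d28:H2→d29:-→d30:-→d31:-→d32:H0 -> H0
  + 0.0.0.0/0 (H3) depth=0
  lookup 176.74.62.118: bits 10110000010010100011111001110110 walk d0:H3→d1:-→d2:-→d3:-→d4:-→d5:-→d6:-→d7:-→d8:-→d9:-→d10:-→d11:-→d12:H6→d13:-→d14:-→d15:-→d16:-→d17:-→d18:-→d19:-→d20:-→d21:-→d22:-→d23:-→d24:-→d25:-→d26:-→d27:-→d28:H2→d29:-→d30:-→d31:-→d32:H0 -> H0

== LOOKUPS ==
["H5","H0","no-route","no-route","H4","H2","H6","H0","H6","H0","H0"]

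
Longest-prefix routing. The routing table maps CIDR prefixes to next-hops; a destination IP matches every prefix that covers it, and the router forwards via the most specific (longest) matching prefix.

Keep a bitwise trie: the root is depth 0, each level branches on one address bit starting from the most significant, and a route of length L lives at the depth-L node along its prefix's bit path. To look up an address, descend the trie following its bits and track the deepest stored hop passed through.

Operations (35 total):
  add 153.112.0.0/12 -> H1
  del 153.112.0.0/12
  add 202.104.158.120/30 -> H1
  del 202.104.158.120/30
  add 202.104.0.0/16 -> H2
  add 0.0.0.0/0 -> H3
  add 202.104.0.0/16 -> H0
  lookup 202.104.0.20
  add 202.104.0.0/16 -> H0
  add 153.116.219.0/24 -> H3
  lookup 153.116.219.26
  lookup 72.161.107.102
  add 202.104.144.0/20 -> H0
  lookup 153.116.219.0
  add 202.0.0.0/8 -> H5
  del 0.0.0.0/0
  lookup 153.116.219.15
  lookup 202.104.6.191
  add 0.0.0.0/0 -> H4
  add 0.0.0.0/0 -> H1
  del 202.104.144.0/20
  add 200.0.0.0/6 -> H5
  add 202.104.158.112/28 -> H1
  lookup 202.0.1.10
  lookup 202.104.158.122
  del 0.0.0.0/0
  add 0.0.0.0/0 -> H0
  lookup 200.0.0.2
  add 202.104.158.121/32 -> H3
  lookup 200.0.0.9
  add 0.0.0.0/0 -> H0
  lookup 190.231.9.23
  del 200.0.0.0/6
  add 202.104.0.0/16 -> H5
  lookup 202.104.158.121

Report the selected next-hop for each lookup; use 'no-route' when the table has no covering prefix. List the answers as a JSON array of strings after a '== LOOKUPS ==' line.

Apply in order:
  add 153.112.0.0/12 -> H1 at depth 12
  - 153.112.0.0/12 clear@12
  add 202.104.158.120/30 -> H1 at depth 30
  - 202.104.158.120/30 clear@30
  add 202.104.0.0/16 -> H2 at depth 16
  add 0.0.0.0/0 -> H3 at depth 0
  add 202.104.0.0/16 -> H0 at depth 16
  ? 202.104.0.20  path d0:H3→d1:-→d2:-→d3:-→d4:-→d5:-→d6:-→d7:-→d8:-→d9:-→d10:-→d11:-→d12:-→d13:-→d14:-→d15:-→d16:H0  best=H0
  add 202.104.0.0/16 -> H0 at depth 16
  add 153.116.219.0/24 -> H3 at depth 24
  ? 153.116.219.26  path d0:H3→d1:-→d2:-→d3:-→d4:-→d5:-→d6:-→d7:-→d8:-→d9:-→d10:-→d11:-→d12:-→d13:-→d14:-→d15:-→d16:-→d17:-→d18:-→d19:-→d20:-→d21:-→d22:-→d23:-→d24:H3  best=H3
  ? 72.161.107.102  path d0:H3  best=H3
  add 202.104.144.0/20 -> H0 at depth 20
  ? 153.116.219.0  path d0:H3→d1:-→d2:-→d3:-→d4:-→d5:-→d6:-→d7:-→d8:-→d9:-→d10:-→d11:-→d12:-→d13:-→d14:-→d15:-→d16:-→d17:-→d18:-→d19:-→d20:-→d21:-→d22:-→d23:-→d24:H3  best=H3
  add 202.0.0.0/8 -> H5 at depth 8
  - 0.0.0.0/0 clear@0
  ? 153.116.219.15  path d0:-→d1:-→d2:-→d3:-→d4:-→d5:-→d6:-→d7:-→d8:-→d9:-→d10:-→d11:-→d12:-→d13:-→d14:-→d15:-→d16:-→d17:-→d18:-→d19:-→d20:-→d21:-→d22:-→d23:-→d24:H3  best=H3
  ? 202.104.6.191  path d0:-→d1:-→d2:-→d3:-→d4:-→d5:-→d6:-→d7:-→d8:H5→d9:-→d10:-→d11:-→d12:-→d13:-→d14:-→d15:-→d16:H0  best=H0
  add 0.0.0.0/0 -> H4 at depth 0
  add 0.0.0.0/0 -> H1 at depth 0
  - 202.104.144.0/20 clear@20
  add 200.0.0.0/6 -> H5 at depth 6
  add 202.104.158.112/28 -> H1 at depth 28
  ? 202.0.1.10  path d0:H1→d1:-→d2:-→d3:-→d4:-→d5:-→d6:H5→d7:-→d8:H5→d9:-  best=H5
  ? 202.104.158.122  path d0:H1→d1:-→d2:-→d3:-→d4:-→d5:-→d6:H5→d7:-→d8:H5→d9:-→d10:-→d11:-→d12:-→d13:-→d14:-→d15:-→d16:H0→d17:-→d18:-→d19:-→d20:-→d21:-→d22:-→d23:-→d24:-→d25:-→d26:-→d27:-→d28:H1→d29:-→d30:-  best=H1
  - 0.0.0.0/0 clear@0
  add 0.0.0.0/0 -> H0 at depth 0
  ? 200.0.0.2  path d0:H0→d1:-→d2:-→d3:-→d4:-→d5:-→d6:H5  best=H5
  add 202.104.158.121/32 -> H3 at depth 32
  ? 200.0.0.9  path d0:H0→d1:-→d2:-→d3:-→d4:-→d5:-→d6:H5  best=H5
  add 0.0.0.0/0 -> H0 at depth 0
  ? 190.231.9.23  path d0:H0→d1:-→d2:-  best=H0
  - 200.0.0.0/6 clear@6
  add 202.104.0.0/16 -> H5 at depth 16
  ? 202.104.158.121  path d0:H0→d1:-→d2:-→d3:-→d4:-→d5:-→d6:-→d7:-→d8:H5→d9:-→d10:-→d11:-→d12:-→d13:-→d14:-→d15:-→d16:H5→d17:-→d18:-→d19:-→d20:-→d21:-→d22:-→d23:-→d24:-→d25:-→d26:-→d27:-→d28:H1→d29:-→d30:-→d31:-→d32:H3  best=H3

== LOOKUPS ==
["H0","H3","H3","H3","H3","H0","H5","H1","H5","H5","H0","H3"]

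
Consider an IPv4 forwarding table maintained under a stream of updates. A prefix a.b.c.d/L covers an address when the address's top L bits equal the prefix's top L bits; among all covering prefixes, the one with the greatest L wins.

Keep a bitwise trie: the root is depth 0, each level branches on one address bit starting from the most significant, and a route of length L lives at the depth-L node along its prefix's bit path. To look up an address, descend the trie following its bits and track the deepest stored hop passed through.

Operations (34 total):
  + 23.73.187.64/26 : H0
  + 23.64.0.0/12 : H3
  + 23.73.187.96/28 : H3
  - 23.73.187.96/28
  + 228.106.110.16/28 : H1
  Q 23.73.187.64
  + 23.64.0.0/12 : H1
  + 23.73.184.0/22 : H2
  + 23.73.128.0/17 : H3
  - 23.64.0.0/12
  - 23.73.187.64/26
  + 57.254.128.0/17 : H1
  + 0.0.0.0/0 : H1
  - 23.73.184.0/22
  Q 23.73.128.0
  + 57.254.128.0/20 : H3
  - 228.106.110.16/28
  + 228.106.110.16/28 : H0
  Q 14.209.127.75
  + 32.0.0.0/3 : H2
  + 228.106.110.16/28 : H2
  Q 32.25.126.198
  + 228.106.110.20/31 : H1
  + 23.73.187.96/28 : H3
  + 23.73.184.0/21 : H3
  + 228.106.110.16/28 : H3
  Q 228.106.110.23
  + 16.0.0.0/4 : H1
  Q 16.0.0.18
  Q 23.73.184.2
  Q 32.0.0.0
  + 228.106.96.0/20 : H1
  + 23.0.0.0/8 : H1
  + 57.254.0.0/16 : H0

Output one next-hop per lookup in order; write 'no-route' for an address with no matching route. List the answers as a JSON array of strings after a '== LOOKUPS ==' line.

Process each operation:
  + 23.73.187.64/26 (H0) depth=26
  + 23.64.0.0/12 (H3) depth=12
  + 23.73.187.96/28 (H3) depth=28
  - 23.73.187.96/28 clear@28
  + 228.106.110.16/28 (H1) depth=28
  Q 23.73.187.64: descend 00010111010010011011101101 ; hops seen [H3,H0] ; pick H0
  + 23.64.0.0/12 (H1) depth=12
  + 23.73.184.0/22 (H2) depth=22
  + 23.73.128.0/17 (H3) depth=17
  - 23.64.0.0/12 clear@12
  - 23.73.187.64/26 clear@26
  + 57.254.128.0/17 (H1) depth=17
  + 0.0.0.0/0 (H1) depth=0
  - 23.73.184.0/22 clear@22
  Q 23.73.128.0: descend 000101110100100110 ; hops seen [H1,H3] ; pick H3
  + 57.254.128.0/20 (H3) depth=20
  - 228.106.110.16/28 clear@28
  + 228.106.110.16/28 (H0) depth=28
  Q 14.209.127.75: descend 000 ; hops seen [H1] ; pick H1
  + 32.0.0.0/3 (H2) depth=3
  + 228.106.110.16/28 (H2) depth=28
  Q 32.25.126.198: descend 001 ; hops seen [H1,H2] ; pick H2
  + 228.106.110.20/31 (H1) depth=31
  + 23.73.187.96/28 (H3) depth=28
  + 23.73.184.0/21 (H3) depth=21
  + 228.106.110.16/28 (H3) depth=28
  Q 228.106.110.23: descend 111001000110101001101110000101 ; hops seen [H1,H3] ; pick H3
  + 16.0.0.0/4 (H1) depth=4
  Q 16.0.0.18: descend 00010 ; hops seen [H1,H1] ; pick H1
  Q 23.73.184.2: descend 0001011101001001101110 ; hops seen [H1,H1,H3,H3] ; pick H3
  Q 32.0.0.0: descend 001 ; hops seen [H1,H2] ; pick H2
  + 228.106.96.0/20 (H1) depth=20
  + 23.0.0.0/8 (H1) depth=8
  + 57.254.0.0/16 (H0) depth=16

== LOOKUPS ==
["H0","H3","H1","H2","H3","H1","H3","H2"]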